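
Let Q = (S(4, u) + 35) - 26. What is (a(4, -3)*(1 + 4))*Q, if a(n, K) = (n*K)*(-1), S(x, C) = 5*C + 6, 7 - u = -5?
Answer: 4500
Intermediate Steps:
u = 12 (u = 7 - 1*(-5) = 7 + 5 = 12)
S(x, C) = 6 + 5*C
a(n, K) = -K*n (a(n, K) = (K*n)*(-1) = -K*n)
Q = 75 (Q = ((6 + 5*12) + 35) - 26 = ((6 + 60) + 35) - 26 = (66 + 35) - 26 = 101 - 26 = 75)
(a(4, -3)*(1 + 4))*Q = ((-1*(-3)*4)*(1 + 4))*75 = (12*5)*75 = 60*75 = 4500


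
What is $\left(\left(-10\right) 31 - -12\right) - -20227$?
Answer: $19929$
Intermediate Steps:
$\left(\left(-10\right) 31 - -12\right) - -20227 = \left(-310 + 12\right) + 20227 = -298 + 20227 = 19929$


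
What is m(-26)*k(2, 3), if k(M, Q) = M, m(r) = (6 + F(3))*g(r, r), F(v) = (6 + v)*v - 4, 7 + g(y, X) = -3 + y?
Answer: -2088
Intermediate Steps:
g(y, X) = -10 + y (g(y, X) = -7 + (-3 + y) = -10 + y)
F(v) = -4 + v*(6 + v) (F(v) = v*(6 + v) - 4 = -4 + v*(6 + v))
m(r) = -290 + 29*r (m(r) = (6 + (-4 + 3² + 6*3))*(-10 + r) = (6 + (-4 + 9 + 18))*(-10 + r) = (6 + 23)*(-10 + r) = 29*(-10 + r) = -290 + 29*r)
m(-26)*k(2, 3) = (-290 + 29*(-26))*2 = (-290 - 754)*2 = -1044*2 = -2088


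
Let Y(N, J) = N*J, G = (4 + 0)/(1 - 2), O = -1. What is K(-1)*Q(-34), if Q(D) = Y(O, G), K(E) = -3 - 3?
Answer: -24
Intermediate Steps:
G = -4 (G = 4/(-1) = 4*(-1) = -4)
K(E) = -6
Y(N, J) = J*N
Q(D) = 4 (Q(D) = -4*(-1) = 4)
K(-1)*Q(-34) = -6*4 = -24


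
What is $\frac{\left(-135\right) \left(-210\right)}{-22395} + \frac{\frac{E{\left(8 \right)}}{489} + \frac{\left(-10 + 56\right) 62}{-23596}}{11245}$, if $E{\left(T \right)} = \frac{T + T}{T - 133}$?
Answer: $- \frac{7663412935721687}{6053639235954375} \approx -1.2659$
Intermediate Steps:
$E{\left(T \right)} = \frac{2 T}{-133 + T}$
$\frac{\left(-135\right) \left(-210\right)}{-22395} + \frac{\frac{E{\left(8 \right)}}{489} + \frac{\left(-10 + 56\right) 62}{-23596}}{11245} = \frac{\left(-135\right) \left(-210\right)}{-22395} + \frac{\frac{2 \cdot 8 \frac{1}{-133 + 8}}{489} + \frac{\left(-10 + 56\right) 62}{-23596}}{11245} = 28350 \left(- \frac{1}{22395}\right) + \left(2 \cdot 8 \frac{1}{-125} \cdot \frac{1}{489} + 46 \cdot 62 \left(- \frac{1}{23596}\right)\right) \frac{1}{11245} = - \frac{1890}{1493} + \left(2 \cdot 8 \left(- \frac{1}{125}\right) \frac{1}{489} + 2852 \left(- \frac{1}{23596}\right)\right) \frac{1}{11245} = - \frac{1890}{1493} + \left(\left(- \frac{16}{125}\right) \frac{1}{489} - \frac{713}{5899}\right) \frac{1}{11245} = - \frac{1890}{1493} + \left(- \frac{16}{61125} - \frac{713}{5899}\right) \frac{1}{11245} = - \frac{1890}{1493} - \frac{43676509}{4054681336875} = - \frac{7663412935721687}{6053639235954375}$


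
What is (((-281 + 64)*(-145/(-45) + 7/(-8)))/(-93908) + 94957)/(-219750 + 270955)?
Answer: 128408003501/69243251616 ≈ 1.8544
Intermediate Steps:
(((-281 + 64)*(-145/(-45) + 7/(-8)))/(-93908) + 94957)/(-219750 + 270955) = (-217*(-145*(-1/45) + 7*(-1/8))*(-1/93908) + 94957)/51205 = (-217*(29/9 - 7/8)*(-1/93908) + 94957)*(1/51205) = (-217*169/72*(-1/93908) + 94957)*(1/51205) = (-36673/72*(-1/93908) + 94957)*(1/51205) = (36673/6761376 + 94957)*(1/51205) = (642040017505/6761376)*(1/51205) = 128408003501/69243251616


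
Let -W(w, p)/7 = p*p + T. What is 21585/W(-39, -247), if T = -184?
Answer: -1439/28385 ≈ -0.050696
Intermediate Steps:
W(w, p) = 1288 - 7*p² (W(w, p) = -7*(p*p - 184) = -7*(p² - 184) = -7*(-184 + p²) = 1288 - 7*p²)
21585/W(-39, -247) = 21585/(1288 - 7*(-247)²) = 21585/(1288 - 7*61009) = 21585/(1288 - 427063) = 21585/(-425775) = 21585*(-1/425775) = -1439/28385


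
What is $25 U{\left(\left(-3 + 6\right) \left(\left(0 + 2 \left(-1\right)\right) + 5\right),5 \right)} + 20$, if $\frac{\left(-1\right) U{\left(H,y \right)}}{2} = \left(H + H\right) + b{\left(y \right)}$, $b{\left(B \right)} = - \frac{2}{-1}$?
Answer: $-980$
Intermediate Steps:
$b{\left(B \right)} = 2$ ($b{\left(B \right)} = \left(-2\right) \left(-1\right) = 2$)
$U{\left(H,y \right)} = -4 - 4 H$ ($U{\left(H,y \right)} = - 2 \left(\left(H + H\right) + 2\right) = - 2 \left(2 H + 2\right) = - 2 \left(2 + 2 H\right) = -4 - 4 H$)
$25 U{\left(\left(-3 + 6\right) \left(\left(0 + 2 \left(-1\right)\right) + 5\right),5 \right)} + 20 = 25 \left(-4 - 4 \left(-3 + 6\right) \left(\left(0 + 2 \left(-1\right)\right) + 5\right)\right) + 20 = 25 \left(-4 - 4 \cdot 3 \left(\left(0 - 2\right) + 5\right)\right) + 20 = 25 \left(-4 - 4 \cdot 3 \left(-2 + 5\right)\right) + 20 = 25 \left(-4 - 4 \cdot 3 \cdot 3\right) + 20 = 25 \left(-4 - 36\right) + 20 = 25 \left(-40\right) + 20 = -1000 + 20 = -980$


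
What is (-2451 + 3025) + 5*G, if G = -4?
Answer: 554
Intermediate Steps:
(-2451 + 3025) + 5*G = (-2451 + 3025) + 5*(-4) = 574 - 20 = 554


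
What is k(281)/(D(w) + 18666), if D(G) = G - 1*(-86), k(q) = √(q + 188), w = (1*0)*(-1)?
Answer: √469/18752 ≈ 0.0011549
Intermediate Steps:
w = 0 (w = 0*(-1) = 0)
k(q) = √(188 + q)
D(G) = 86 + G (D(G) = G + 86 = 86 + G)
k(281)/(D(w) + 18666) = √(188 + 281)/((86 + 0) + 18666) = √469/(86 + 18666) = √469/18752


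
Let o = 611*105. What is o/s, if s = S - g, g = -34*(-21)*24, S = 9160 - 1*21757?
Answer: -21385/9911 ≈ -2.1577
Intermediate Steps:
S = -12597 (S = 9160 - 21757 = -12597)
o = 64155
g = 17136 (g = 714*24 = 17136)
s = -29733 (s = -12597 - 1*17136 = -12597 - 17136 = -29733)
o/s = 64155/(-29733) = 64155*(-1/29733) = -21385/9911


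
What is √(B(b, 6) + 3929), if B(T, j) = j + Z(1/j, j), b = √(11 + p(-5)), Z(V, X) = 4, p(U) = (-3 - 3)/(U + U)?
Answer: √3939 ≈ 62.761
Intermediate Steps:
p(U) = -3/U (p(U) = -6*1/(2*U) = -3/U)
b = √290/5 (b = √(11 - 3/(-5)) = √(11 - 3*(-⅕)) = √(11 + ⅗) = √(58/5) = √290/5 ≈ 3.4059)
B(T, j) = 4 + j (B(T, j) = j + 4 = 4 + j)
√(B(b, 6) + 3929) = √((4 + 6) + 3929) = √(10 + 3929) = √3939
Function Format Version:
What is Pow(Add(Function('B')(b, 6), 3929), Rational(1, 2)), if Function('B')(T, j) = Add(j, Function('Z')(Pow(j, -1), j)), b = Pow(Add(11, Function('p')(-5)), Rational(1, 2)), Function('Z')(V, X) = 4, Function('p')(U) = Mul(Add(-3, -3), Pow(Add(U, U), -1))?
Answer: Pow(3939, Rational(1, 2)) ≈ 62.761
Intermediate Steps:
Function('p')(U) = Mul(-3, Pow(U, -1)) (Function('p')(U) = Mul(-6, Pow(Mul(2, U), -1)) = Mul(-6, Mul(Rational(1, 2), Pow(U, -1))) = Mul(-3, Pow(U, -1)))
b = Mul(Rational(1, 5), Pow(290, Rational(1, 2))) (b = Pow(Add(11, Mul(-3, Pow(-5, -1))), Rational(1, 2)) = Pow(Add(11, Mul(-3, Rational(-1, 5))), Rational(1, 2)) = Pow(Add(11, Rational(3, 5)), Rational(1, 2)) = Pow(Rational(58, 5), Rational(1, 2)) = Mul(Rational(1, 5), Pow(290, Rational(1, 2))) ≈ 3.4059)
Function('B')(T, j) = Add(4, j) (Function('B')(T, j) = Add(j, 4) = Add(4, j))
Pow(Add(Function('B')(b, 6), 3929), Rational(1, 2)) = Pow(Add(Add(4, 6), 3929), Rational(1, 2)) = Pow(Add(10, 3929), Rational(1, 2)) = Pow(3939, Rational(1, 2))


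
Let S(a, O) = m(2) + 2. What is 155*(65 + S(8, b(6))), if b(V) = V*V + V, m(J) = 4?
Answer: 11005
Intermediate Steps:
b(V) = V + V**2 (b(V) = V**2 + V = V + V**2)
S(a, O) = 6 (S(a, O) = 4 + 2 = 6)
155*(65 + S(8, b(6))) = 155*(65 + 6) = 155*71 = 11005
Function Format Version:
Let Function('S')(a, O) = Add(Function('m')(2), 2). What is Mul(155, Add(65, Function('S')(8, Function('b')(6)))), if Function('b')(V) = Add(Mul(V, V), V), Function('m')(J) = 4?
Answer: 11005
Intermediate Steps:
Function('b')(V) = Add(V, Pow(V, 2)) (Function('b')(V) = Add(Pow(V, 2), V) = Add(V, Pow(V, 2)))
Function('S')(a, O) = 6 (Function('S')(a, O) = Add(4, 2) = 6)
Mul(155, Add(65, Function('S')(8, Function('b')(6)))) = Mul(155, Add(65, 6)) = Mul(155, 71) = 11005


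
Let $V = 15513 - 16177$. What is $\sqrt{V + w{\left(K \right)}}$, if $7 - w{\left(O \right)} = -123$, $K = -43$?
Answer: $i \sqrt{534} \approx 23.108 i$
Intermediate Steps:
$w{\left(O \right)} = 130$ ($w{\left(O \right)} = 7 - -123 = 7 + 123 = 130$)
$V = -664$ ($V = 15513 - 16177 = -664$)
$\sqrt{V + w{\left(K \right)}} = \sqrt{-664 + 130} = \sqrt{-534} = i \sqrt{534}$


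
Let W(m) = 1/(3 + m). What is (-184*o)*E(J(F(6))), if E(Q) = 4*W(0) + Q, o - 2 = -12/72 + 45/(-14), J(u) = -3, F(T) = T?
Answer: -26680/63 ≈ -423.49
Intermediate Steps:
o = -29/21 (o = 2 + (-12/72 + 45/(-14)) = 2 + (-12*1/72 + 45*(-1/14)) = 2 + (-⅙ - 45/14) = 2 - 71/21 = -29/21 ≈ -1.3810)
E(Q) = 4/3 + Q (E(Q) = 4/(3 + 0) + Q = 4/3 + Q)
(-184*o)*E(J(F(6))) = (-184*(-29/21))*(4/3 - 3) = (5336/21)*(-5/3) = -26680/63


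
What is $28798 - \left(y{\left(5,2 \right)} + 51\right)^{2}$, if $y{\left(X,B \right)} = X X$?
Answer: $23022$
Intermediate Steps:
$y{\left(X,B \right)} = X^{2}$
$28798 - \left(y{\left(5,2 \right)} + 51\right)^{2} = 28798 - \left(5^{2} + 51\right)^{2} = 28798 - \left(25 + 51\right)^{2} = 28798 - 76^{2} = 28798 - 5776 = 23022$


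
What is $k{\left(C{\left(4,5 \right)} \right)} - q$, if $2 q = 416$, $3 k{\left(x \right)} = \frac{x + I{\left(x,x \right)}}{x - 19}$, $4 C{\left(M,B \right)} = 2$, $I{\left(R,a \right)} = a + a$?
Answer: $- \frac{7697}{37} \approx -208.03$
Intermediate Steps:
$I{\left(R,a \right)} = 2 a$
$C{\left(M,B \right)} = \frac{1}{2}$ ($C{\left(M,B \right)} = \frac{1}{4} \cdot 2 = \frac{1}{2}$)
$k{\left(x \right)} = \frac{x}{-19 + x}$ ($k{\left(x \right)} = \frac{\left(x + 2 x\right) \frac{1}{x - 19}}{3} = \frac{3 x \frac{1}{-19 + x}}{3} = \frac{x}{-19 + x}$)
$q = 208$ ($q = \frac{1}{2} \cdot 416 = 208$)
$k{\left(C{\left(4,5 \right)} \right)} - q = \frac{1}{2 \left(-19 + \frac{1}{2}\right)} - 208 = \frac{1}{2 \left(- \frac{37}{2}\right)} - 208 = \frac{1}{2} \left(- \frac{2}{37}\right) - 208 = - \frac{1}{37} - 208 = - \frac{7697}{37}$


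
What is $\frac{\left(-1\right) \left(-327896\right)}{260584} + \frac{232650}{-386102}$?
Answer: $\frac{4123527112}{6288250223} \approx 0.65575$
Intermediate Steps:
$\frac{\left(-1\right) \left(-327896\right)}{260584} + \frac{232650}{-386102} = 327896 \cdot \frac{1}{260584} + 232650 \left(- \frac{1}{386102}\right) = \frac{40987}{32573} - \frac{116325}{193051} = \frac{4123527112}{6288250223}$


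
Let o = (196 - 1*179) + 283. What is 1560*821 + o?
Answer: 1281060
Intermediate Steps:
o = 300 (o = (196 - 179) + 283 = 17 + 283 = 300)
1560*821 + o = 1560*821 + 300 = 1280760 + 300 = 1281060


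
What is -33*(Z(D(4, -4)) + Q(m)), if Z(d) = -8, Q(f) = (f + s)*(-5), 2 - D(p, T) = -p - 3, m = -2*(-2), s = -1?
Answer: 759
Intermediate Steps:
m = 4
D(p, T) = 5 + p (D(p, T) = 2 - (-p - 3) = 2 - (-3 - p) = 2 + (3 + p) = 5 + p)
Q(f) = 5 - 5*f (Q(f) = (f - 1)*(-5) = (-1 + f)*(-5) = 5 - 5*f)
-33*(Z(D(4, -4)) + Q(m)) = -33*(-8 + (5 - 5*4)) = -33*(-8 + (5 - 20)) = -33*(-8 - 15) = -33*(-23) = 759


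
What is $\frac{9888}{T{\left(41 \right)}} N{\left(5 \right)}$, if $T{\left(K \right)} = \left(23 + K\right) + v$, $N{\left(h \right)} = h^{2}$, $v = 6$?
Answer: $\frac{24720}{7} \approx 3531.4$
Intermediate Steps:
$T{\left(K \right)} = 29 + K$ ($T{\left(K \right)} = \left(23 + K\right) + 6 = 29 + K$)
$\frac{9888}{T{\left(41 \right)}} N{\left(5 \right)} = \frac{9888}{29 + 41} \cdot 5^{2} = \frac{9888}{70} \cdot 25 = 9888 \cdot \frac{1}{70} \cdot 25 = \frac{4944}{35} \cdot 25 = \frac{24720}{7}$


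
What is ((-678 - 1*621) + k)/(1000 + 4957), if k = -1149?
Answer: -2448/5957 ≈ -0.41094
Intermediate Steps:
((-678 - 1*621) + k)/(1000 + 4957) = ((-678 - 1*621) - 1149)/(1000 + 4957) = ((-678 - 621) - 1149)/5957 = (-1299 - 1149)*(1/5957) = -2448*1/5957 = -2448/5957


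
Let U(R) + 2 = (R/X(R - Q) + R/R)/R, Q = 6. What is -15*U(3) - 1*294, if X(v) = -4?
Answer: -1061/4 ≈ -265.25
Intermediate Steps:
U(R) = -2 + (1 - R/4)/R (U(R) = -2 + (R/(-4) + R/R)/R = -2 + (R*(-¼) + 1)/R = -2 + (-R/4 + 1)/R = -2 + (1 - R/4)/R)
-15*U(3) - 1*294 = -15*(-9/4 + 1/3) - 1*294 = -15*(-9/4 + ⅓) - 294 = -15*(-23/12) - 294 = 115/4 - 294 = -1061/4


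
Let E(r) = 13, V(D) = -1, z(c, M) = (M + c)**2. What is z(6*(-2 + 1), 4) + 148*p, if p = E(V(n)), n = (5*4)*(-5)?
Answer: 1928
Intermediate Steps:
n = -100 (n = 20*(-5) = -100)
p = 13
z(6*(-2 + 1), 4) + 148*p = (4 + 6*(-2 + 1))**2 + 148*13 = (4 + 6*(-1))**2 + 1924 = (4 - 6)**2 + 1924 = (-2)**2 + 1924 = 4 + 1924 = 1928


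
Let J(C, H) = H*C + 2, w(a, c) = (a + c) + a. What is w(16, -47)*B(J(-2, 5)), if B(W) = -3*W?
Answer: -360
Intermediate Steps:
w(a, c) = c + 2*a
J(C, H) = 2 + C*H (J(C, H) = C*H + 2 = 2 + C*H)
w(16, -47)*B(J(-2, 5)) = (-47 + 2*16)*(-3*(2 - 2*5)) = (-47 + 32)*(-3*(2 - 10)) = -(-45)*(-8) = -15*24 = -360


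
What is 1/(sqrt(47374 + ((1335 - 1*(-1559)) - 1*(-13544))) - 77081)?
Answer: -77081/5941416749 - 2*sqrt(15953)/5941416749 ≈ -1.3016e-5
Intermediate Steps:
1/(sqrt(47374 + ((1335 - 1*(-1559)) - 1*(-13544))) - 77081) = 1/(sqrt(47374 + ((1335 + 1559) + 13544)) - 77081) = 1/(sqrt(47374 + (2894 + 13544)) - 77081) = 1/(sqrt(47374 + 16438) - 77081) = 1/(sqrt(63812) - 77081) = 1/(2*sqrt(15953) - 77081) = 1/(-77081 + 2*sqrt(15953))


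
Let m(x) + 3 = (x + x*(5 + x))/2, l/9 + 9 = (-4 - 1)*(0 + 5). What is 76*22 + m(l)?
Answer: 47569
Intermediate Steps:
l = -306 (l = -81 + 9*((-4 - 1)*(0 + 5)) = -81 + 9*(-5*5) = -81 + 9*(-25) = -81 - 225 = -306)
m(x) = -3 + x/2 + x*(5 + x)/2 (m(x) = -3 + (x + x*(5 + x))/2 = -3 + (x + x*(5 + x))*(1/2) = -3 + (x/2 + x*(5 + x)/2) = -3 + x/2 + x*(5 + x)/2)
76*22 + m(l) = 76*22 + (-3 + (1/2)*(-306)**2 + 3*(-306)) = 1672 + (-3 + (1/2)*93636 - 918) = 1672 + (-3 + 46818 - 918) = 1672 + 45897 = 47569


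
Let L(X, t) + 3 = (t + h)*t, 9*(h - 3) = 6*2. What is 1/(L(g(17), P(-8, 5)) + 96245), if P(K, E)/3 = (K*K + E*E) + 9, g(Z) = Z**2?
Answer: 1/183952 ≈ 5.4362e-6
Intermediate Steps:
h = 13/3 (h = 3 + (6*2)/9 = 3 + (1/9)*12 = 3 + 4/3 = 13/3 ≈ 4.3333)
P(K, E) = 27 + 3*E**2 + 3*K**2 (P(K, E) = 3*((K*K + E*E) + 9) = 3*((K**2 + E**2) + 9) = 3*((E**2 + K**2) + 9) = 3*(9 + E**2 + K**2) = 27 + 3*E**2 + 3*K**2)
L(X, t) = -3 + t*(13/3 + t) (L(X, t) = -3 + (t + 13/3)*t = -3 + (13/3 + t)*t = -3 + t*(13/3 + t))
1/(L(g(17), P(-8, 5)) + 96245) = 1/((-3 + (27 + 3*5**2 + 3*(-8)**2)**2 + 13*(27 + 3*5**2 + 3*(-8)**2)/3) + 96245) = 1/((-3 + (27 + 3*25 + 3*64)**2 + 13*(27 + 3*25 + 3*64)/3) + 96245) = 1/((-3 + (27 + 75 + 192)**2 + 13*(27 + 75 + 192)/3) + 96245) = 1/((-3 + 294**2 + (13/3)*294) + 96245) = 1/((-3 + 86436 + 1274) + 96245) = 1/(87707 + 96245) = 1/183952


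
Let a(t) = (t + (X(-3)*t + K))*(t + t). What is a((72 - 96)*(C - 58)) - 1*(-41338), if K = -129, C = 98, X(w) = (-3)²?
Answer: 18721018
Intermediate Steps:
X(w) = 9
a(t) = 2*t*(-129 + 10*t) (a(t) = (t + (9*t - 129))*(t + t) = (t + (-129 + 9*t))*(2*t) = (-129 + 10*t)*(2*t) = 2*t*(-129 + 10*t))
a((72 - 96)*(C - 58)) - 1*(-41338) = 2*((72 - 96)*(98 - 58))*(-129 + 10*((72 - 96)*(98 - 58))) - 1*(-41338) = 2*(-24*40)*(-129 + 10*(-24*40)) + 41338 = 2*(-960)*(-129 + 10*(-960)) + 41338 = 2*(-960)*(-129 - 9600) + 41338 = 2*(-960)*(-9729) + 41338 = 18679680 + 41338 = 18721018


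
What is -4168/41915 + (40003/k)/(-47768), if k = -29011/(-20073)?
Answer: -39432919642649/58085700032920 ≈ -0.67887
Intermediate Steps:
k = 29011/20073 (k = -29011*(-1/20073) = 29011/20073 ≈ 1.4453)
-4168/41915 + (40003/k)/(-47768) = -4168/41915 + (40003/(29011/20073))/(-47768) = -4168*1/41915 + (40003*(20073/29011))*(-1/47768) = -4168/41915 + (802980219/29011)*(-1/47768) = -4168/41915 - 802980219/1385797448 = -39432919642649/58085700032920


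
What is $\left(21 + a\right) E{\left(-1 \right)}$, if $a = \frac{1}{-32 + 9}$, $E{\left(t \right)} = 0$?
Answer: $0$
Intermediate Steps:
$a = - \frac{1}{23}$ ($a = \frac{1}{-23} = - \frac{1}{23} \approx -0.043478$)
$\left(21 + a\right) E{\left(-1 \right)} = \left(21 - \frac{1}{23}\right) 0 = \frac{482}{23} \cdot 0 = 0$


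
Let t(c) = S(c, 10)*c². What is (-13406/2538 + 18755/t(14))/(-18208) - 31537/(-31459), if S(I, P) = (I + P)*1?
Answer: 1142670764019233/1139763745741824 ≈ 1.0026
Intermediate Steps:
S(I, P) = I + P
t(c) = c²*(10 + c) (t(c) = (c + 10)*c² = (10 + c)*c² = c²*(10 + c))
(-13406/2538 + 18755/t(14))/(-18208) - 31537/(-31459) = (-13406/2538 + 18755/((14²*(10 + 14))))/(-18208) - 31537/(-31459) = (-13406*1/2538 + 18755/((196*24)))*(-1/18208) - 31537*(-1/31459) = (-6703/1269 + 18755/4704)*(-1/18208) + 31537/31459 = -2576939/1989792*(-1/18208) + 31537/31459 = 2576939/36230132736 + 31537/31459 = 1142670764019233/1139763745741824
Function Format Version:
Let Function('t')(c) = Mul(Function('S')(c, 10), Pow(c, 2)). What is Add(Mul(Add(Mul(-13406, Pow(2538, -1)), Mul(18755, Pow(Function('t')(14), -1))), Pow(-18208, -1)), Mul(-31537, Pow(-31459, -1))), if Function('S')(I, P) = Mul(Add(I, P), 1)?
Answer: Rational(1142670764019233, 1139763745741824) ≈ 1.0026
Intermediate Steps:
Function('S')(I, P) = Add(I, P)
Function('t')(c) = Mul(Pow(c, 2), Add(10, c)) (Function('t')(c) = Mul(Add(c, 10), Pow(c, 2)) = Mul(Add(10, c), Pow(c, 2)) = Mul(Pow(c, 2), Add(10, c)))
Add(Mul(Add(Mul(-13406, Pow(2538, -1)), Mul(18755, Pow(Function('t')(14), -1))), Pow(-18208, -1)), Mul(-31537, Pow(-31459, -1))) = Add(Mul(Add(Mul(-13406, Pow(2538, -1)), Mul(18755, Pow(Mul(Pow(14, 2), Add(10, 14)), -1))), Pow(-18208, -1)), Mul(-31537, Pow(-31459, -1))) = Add(Mul(Add(Mul(-13406, Rational(1, 2538)), Mul(18755, Pow(Mul(196, 24), -1))), Rational(-1, 18208)), Mul(-31537, Rational(-1, 31459))) = Add(Mul(Add(Rational(-6703, 1269), Mul(18755, Pow(4704, -1))), Rational(-1, 18208)), Rational(31537, 31459)) = Add(Mul(Add(Rational(-6703, 1269), Mul(18755, Rational(1, 4704))), Rational(-1, 18208)), Rational(31537, 31459)) = Add(Mul(Add(Rational(-6703, 1269), Rational(18755, 4704)), Rational(-1, 18208)), Rational(31537, 31459)) = Add(Mul(Rational(-2576939, 1989792), Rational(-1, 18208)), Rational(31537, 31459)) = Add(Rational(2576939, 36230132736), Rational(31537, 31459)) = Rational(1142670764019233, 1139763745741824)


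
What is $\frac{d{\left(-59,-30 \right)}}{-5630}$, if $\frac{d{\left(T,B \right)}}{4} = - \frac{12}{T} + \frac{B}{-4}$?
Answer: $- \frac{909}{166085} \approx -0.0054731$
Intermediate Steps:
$d{\left(T,B \right)} = - B - \frac{48}{T}$ ($d{\left(T,B \right)} = 4 \left(- \frac{12}{T} + \frac{B}{-4}\right) = 4 \left(- \frac{12}{T} + B \left(- \frac{1}{4}\right)\right) = 4 \left(- \frac{12}{T} - \frac{B}{4}\right) = - B - \frac{48}{T}$)
$\frac{d{\left(-59,-30 \right)}}{-5630} = \frac{\left(-1\right) \left(-30\right) - \frac{48}{-59}}{-5630} = \left(30 - - \frac{48}{59}\right) \left(- \frac{1}{5630}\right) = \left(30 + \frac{48}{59}\right) \left(- \frac{1}{5630}\right) = \frac{1818}{59} \left(- \frac{1}{5630}\right) = - \frac{909}{166085}$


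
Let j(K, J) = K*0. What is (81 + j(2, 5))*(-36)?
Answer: -2916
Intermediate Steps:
j(K, J) = 0
(81 + j(2, 5))*(-36) = (81 + 0)*(-36) = 81*(-36) = -2916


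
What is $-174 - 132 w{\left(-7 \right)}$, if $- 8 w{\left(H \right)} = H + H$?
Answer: $-405$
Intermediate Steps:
$w{\left(H \right)} = - \frac{H}{4}$ ($w{\left(H \right)} = - \frac{H + H}{8} = - \frac{2 H}{8} = - \frac{H}{4}$)
$-174 - 132 w{\left(-7 \right)} = -174 - 132 \left(\left(- \frac{1}{4}\right) \left(-7\right)\right) = -174 - 231 = -405$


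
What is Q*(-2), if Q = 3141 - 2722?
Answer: -838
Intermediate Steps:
Q = 419
Q*(-2) = 419*(-2) = -838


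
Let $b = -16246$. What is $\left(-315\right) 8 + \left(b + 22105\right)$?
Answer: $3339$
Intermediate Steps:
$\left(-315\right) 8 + \left(b + 22105\right) = \left(-315\right) 8 + \left(-16246 + 22105\right) = -2520 + 5859 = 3339$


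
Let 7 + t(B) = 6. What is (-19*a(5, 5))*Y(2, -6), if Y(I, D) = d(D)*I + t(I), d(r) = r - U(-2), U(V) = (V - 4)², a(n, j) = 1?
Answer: 1615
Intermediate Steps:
U(V) = (-4 + V)²
t(B) = -1 (t(B) = -7 + 6 = -1)
d(r) = -36 + r (d(r) = r - (-4 - 2)² = r - 1*(-6)² = r - 1*36 = r - 36 = -36 + r)
Y(I, D) = -1 + I*(-36 + D) (Y(I, D) = (-36 + D)*I - 1 = I*(-36 + D) - 1 = -1 + I*(-36 + D))
(-19*a(5, 5))*Y(2, -6) = (-19*1)*(-1 + 2*(-36 - 6)) = -19*(-1 + 2*(-42)) = -19*(-1 - 84) = -19*(-85) = 1615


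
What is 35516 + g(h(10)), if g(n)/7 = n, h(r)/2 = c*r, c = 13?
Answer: 37336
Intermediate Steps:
h(r) = 26*r (h(r) = 2*(13*r) = 26*r)
g(n) = 7*n
35516 + g(h(10)) = 35516 + 7*(26*10) = 35516 + 7*260 = 35516 + 1820 = 37336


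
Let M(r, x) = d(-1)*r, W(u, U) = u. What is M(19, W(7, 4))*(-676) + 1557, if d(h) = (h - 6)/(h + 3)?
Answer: 46511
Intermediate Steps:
d(h) = (-6 + h)/(3 + h)
M(r, x) = -7*r/2 (M(r, x) = ((-6 - 1)/(3 - 1))*r = (-7/2)*r = ((½)*(-7))*r = -7*r/2)
M(19, W(7, 4))*(-676) + 1557 = -7/2*19*(-676) + 1557 = -133/2*(-676) + 1557 = 44954 + 1557 = 46511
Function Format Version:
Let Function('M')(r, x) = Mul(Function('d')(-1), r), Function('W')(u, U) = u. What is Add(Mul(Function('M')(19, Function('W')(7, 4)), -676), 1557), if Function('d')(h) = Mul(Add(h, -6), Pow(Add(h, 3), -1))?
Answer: 46511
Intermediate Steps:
Function('d')(h) = Mul(Pow(Add(3, h), -1), Add(-6, h)) (Function('d')(h) = Mul(Add(-6, h), Pow(Add(3, h), -1)) = Mul(Pow(Add(3, h), -1), Add(-6, h)))
Function('M')(r, x) = Mul(Rational(-7, 2), r) (Function('M')(r, x) = Mul(Mul(Pow(Add(3, -1), -1), Add(-6, -1)), r) = Mul(Mul(Pow(2, -1), -7), r) = Mul(Mul(Rational(1, 2), -7), r) = Mul(Rational(-7, 2), r))
Add(Mul(Function('M')(19, Function('W')(7, 4)), -676), 1557) = Add(Mul(Mul(Rational(-7, 2), 19), -676), 1557) = Add(Mul(Rational(-133, 2), -676), 1557) = Add(44954, 1557) = 46511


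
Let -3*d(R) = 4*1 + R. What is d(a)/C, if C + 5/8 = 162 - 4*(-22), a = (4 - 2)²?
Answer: -64/5985 ≈ -0.010693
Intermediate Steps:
a = 4 (a = 2² = 4)
d(R) = -4/3 - R/3 (d(R) = -(4*1 + R)/3 = -(4 + R)/3 = -4/3 - R/3)
C = 1995/8 (C = -5/8 + (162 - 4*(-22)) = -5/8 + (162 - 1*(-88)) = -5/8 + (162 + 88) = -5/8 + 250 = 1995/8 ≈ 249.38)
d(a)/C = (-4/3 - ⅓*4)/(1995/8) = (-4/3 - 4/3)*(8/1995) = -8/3*8/1995 = -64/5985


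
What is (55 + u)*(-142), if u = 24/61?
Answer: -479818/61 ≈ -7865.9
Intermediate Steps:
u = 24/61 (u = 24*(1/61) = 24/61 ≈ 0.39344)
(55 + u)*(-142) = (55 + 24/61)*(-142) = (3379/61)*(-142) = -479818/61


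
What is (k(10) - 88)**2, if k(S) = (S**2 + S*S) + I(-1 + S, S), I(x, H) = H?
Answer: 14884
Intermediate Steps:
k(S) = S + 2*S**2 (k(S) = (S**2 + S*S) + S = (S**2 + S**2) + S = 2*S**2 + S = S + 2*S**2)
(k(10) - 88)**2 = (10*(1 + 2*10) - 88)**2 = (10*(1 + 20) - 88)**2 = (10*21 - 88)**2 = (210 - 88)**2 = 122**2 = 14884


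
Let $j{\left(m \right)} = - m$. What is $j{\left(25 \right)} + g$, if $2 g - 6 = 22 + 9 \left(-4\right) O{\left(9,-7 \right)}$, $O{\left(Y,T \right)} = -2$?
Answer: $25$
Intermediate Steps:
$g = 50$ ($g = 3 + \frac{22 + 9 \left(-4\right) \left(-2\right)}{2} = 3 + \frac{22 - -72}{2} = 3 + \frac{22 + 72}{2} = 3 + \frac{1}{2} \cdot 94 = 3 + 47 = 50$)
$j{\left(25 \right)} + g = \left(-1\right) 25 + 50 = -25 + 50 = 25$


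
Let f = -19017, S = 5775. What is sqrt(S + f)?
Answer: I*sqrt(13242) ≈ 115.07*I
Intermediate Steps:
sqrt(S + f) = sqrt(5775 - 19017) = sqrt(-13242) = I*sqrt(13242)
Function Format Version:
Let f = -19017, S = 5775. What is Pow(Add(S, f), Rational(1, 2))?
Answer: Mul(I, Pow(13242, Rational(1, 2))) ≈ Mul(115.07, I)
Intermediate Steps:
Pow(Add(S, f), Rational(1, 2)) = Pow(Add(5775, -19017), Rational(1, 2)) = Pow(-13242, Rational(1, 2)) = Mul(I, Pow(13242, Rational(1, 2)))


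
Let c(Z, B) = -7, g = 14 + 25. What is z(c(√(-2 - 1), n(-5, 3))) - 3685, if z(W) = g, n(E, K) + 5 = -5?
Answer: -3646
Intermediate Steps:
n(E, K) = -10 (n(E, K) = -5 - 5 = -10)
g = 39
z(W) = 39
z(c(√(-2 - 1), n(-5, 3))) - 3685 = 39 - 3685 = -3646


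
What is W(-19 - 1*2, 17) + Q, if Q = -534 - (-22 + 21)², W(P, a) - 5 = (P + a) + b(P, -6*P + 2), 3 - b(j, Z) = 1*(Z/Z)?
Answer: -532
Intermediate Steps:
b(j, Z) = 2 (b(j, Z) = 3 - Z/Z = 3 - 1 = 2)
W(P, a) = 7 + P + a (W(P, a) = 5 + ((P + a) + 2) = 5 + (2 + P + a) = 7 + P + a)
Q = -535 (Q = -534 - 1*(-1)² = -534 - 1*1 = -534 - 1 = -535)
W(-19 - 1*2, 17) + Q = (7 + (-19 - 1*2) + 17) - 535 = (7 + (-19 - 2) + 17) - 535 = (7 - 21 + 17) - 535 = 3 - 535 = -532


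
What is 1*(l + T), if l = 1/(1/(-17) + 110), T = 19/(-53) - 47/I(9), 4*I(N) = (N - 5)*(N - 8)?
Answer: -4690289/99057 ≈ -47.349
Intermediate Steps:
I(N) = (-8 + N)*(-5 + N)/4 (I(N) = ((N - 5)*(N - 8))/4 = ((-5 + N)*(-8 + N))/4 = ((-8 + N)*(-5 + N))/4 = (-8 + N)*(-5 + N)/4)
T = -2510/53 (T = 19/(-53) - 47/(10 - 13/4*9 + (¼)*9²) = 19*(-1/53) - 47/(10 - 117/4 + (¼)*81) = -19/53 - 47/(10 - 117/4 + 81/4) = -19/53 - 47/1 = -19/53 - 47*1 = -19/53 - 47 = -2510/53 ≈ -47.359)
l = 17/1869 (l = 1/(-1/17 + 110) = 1/(1869/17) = 17/1869 ≈ 0.0090958)
1*(l + T) = 1*(17/1869 - 2510/53) = 1*(-4690289/99057) = -4690289/99057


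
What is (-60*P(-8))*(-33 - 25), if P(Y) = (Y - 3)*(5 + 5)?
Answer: -382800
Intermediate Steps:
P(Y) = -30 + 10*Y (P(Y) = (-3 + Y)*10 = -30 + 10*Y)
(-60*P(-8))*(-33 - 25) = (-60*(-30 + 10*(-8)))*(-33 - 25) = -60*(-30 - 80)*(-58) = -60*(-110)*(-58) = 6600*(-58) = -382800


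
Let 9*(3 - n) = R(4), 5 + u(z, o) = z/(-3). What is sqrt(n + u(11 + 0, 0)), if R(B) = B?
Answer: I*sqrt(55)/3 ≈ 2.4721*I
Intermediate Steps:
u(z, o) = -5 - z/3 (u(z, o) = -5 + z/(-3) = -5 + z*(-1/3) = -5 - z/3)
n = 23/9 (n = 3 - 1/9*4 = 3 - 4/9 = 23/9 ≈ 2.5556)
sqrt(n + u(11 + 0, 0)) = sqrt(23/9 + (-5 - (11 + 0)/3)) = sqrt(23/9 + (-5 - 1/3*11)) = sqrt(23/9 + (-5 - 11/3)) = sqrt(23/9 - 26/3) = sqrt(-55/9) = I*sqrt(55)/3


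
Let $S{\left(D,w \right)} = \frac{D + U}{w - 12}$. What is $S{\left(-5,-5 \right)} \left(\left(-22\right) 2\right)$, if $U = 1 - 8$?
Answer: $- \frac{528}{17} \approx -31.059$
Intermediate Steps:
$U = -7$ ($U = 1 - 8 = -7$)
$S{\left(D,w \right)} = \frac{-7 + D}{-12 + w}$ ($S{\left(D,w \right)} = \frac{D - 7}{w - 12} = \frac{-7 + D}{-12 + w}$)
$S{\left(-5,-5 \right)} \left(\left(-22\right) 2\right) = \frac{-7 - 5}{-12 - 5} \left(\left(-22\right) 2\right) = \frac{1}{-17} \left(-12\right) \left(-44\right) = \left(- \frac{1}{17}\right) \left(-12\right) \left(-44\right) = \frac{12}{17} \left(-44\right) = - \frac{528}{17}$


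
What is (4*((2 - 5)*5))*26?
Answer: -1560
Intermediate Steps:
(4*((2 - 5)*5))*26 = (4*(-3*5))*26 = (4*(-15))*26 = -60*26 = -1560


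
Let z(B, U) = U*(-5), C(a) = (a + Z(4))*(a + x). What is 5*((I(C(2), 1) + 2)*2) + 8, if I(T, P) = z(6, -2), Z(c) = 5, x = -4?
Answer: 128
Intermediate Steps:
C(a) = (-4 + a)*(5 + a) (C(a) = (a + 5)*(a - 4) = (5 + a)*(-4 + a) = (-4 + a)*(5 + a))
z(B, U) = -5*U
I(T, P) = 10 (I(T, P) = -5*(-2) = 10)
5*((I(C(2), 1) + 2)*2) + 8 = 5*((10 + 2)*2) + 8 = 5*(12*2) + 8 = 5*24 + 8 = 120 + 8 = 128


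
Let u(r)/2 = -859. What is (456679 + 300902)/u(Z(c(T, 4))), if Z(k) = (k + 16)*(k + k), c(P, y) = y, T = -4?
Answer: -757581/1718 ≈ -440.97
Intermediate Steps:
Z(k) = 2*k*(16 + k) (Z(k) = (16 + k)*(2*k) = 2*k*(16 + k))
u(r) = -1718 (u(r) = 2*(-859) = -1718)
(456679 + 300902)/u(Z(c(T, 4))) = (456679 + 300902)/(-1718) = 757581*(-1/1718) = -757581/1718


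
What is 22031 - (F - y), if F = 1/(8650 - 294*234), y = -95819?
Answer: -4438053047/60146 ≈ -73788.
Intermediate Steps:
F = -1/60146 (F = 1/(8650 - 68796) = 1/(-60146) = -1/60146 ≈ -1.6626e-5)
22031 - (F - y) = 22031 - (-1/60146 - 1*(-95819)) = 22031 - (-1/60146 + 95819) = 22031 - 1*5763129573/60146 = 22031 - 5763129573/60146 = -4438053047/60146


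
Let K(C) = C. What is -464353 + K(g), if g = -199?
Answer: -464552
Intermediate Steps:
-464353 + K(g) = -464353 - 199 = -464552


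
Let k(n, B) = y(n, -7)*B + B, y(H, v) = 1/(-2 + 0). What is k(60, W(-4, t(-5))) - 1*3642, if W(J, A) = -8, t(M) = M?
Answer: -3646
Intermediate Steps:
y(H, v) = -½ (y(H, v) = 1/(-2) = -½)
k(n, B) = B/2 (k(n, B) = -B/2 + B = B/2)
k(60, W(-4, t(-5))) - 1*3642 = (½)*(-8) - 1*3642 = -4 - 3642 = -3646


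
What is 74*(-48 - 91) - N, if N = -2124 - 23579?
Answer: 15417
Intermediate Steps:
N = -25703
74*(-48 - 91) - N = 74*(-48 - 91) - 1*(-25703) = 74*(-139) + 25703 = -10286 + 25703 = 15417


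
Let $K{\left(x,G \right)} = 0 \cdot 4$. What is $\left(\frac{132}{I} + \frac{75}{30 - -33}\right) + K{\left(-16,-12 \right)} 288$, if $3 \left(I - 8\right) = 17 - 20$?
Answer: $\frac{421}{21} \approx 20.048$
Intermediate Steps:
$K{\left(x,G \right)} = 0$
$I = 7$ ($I = 8 + \frac{17 - 20}{3} = 8 + \frac{1}{3} \left(-3\right) = 8 - 1 = 7$)
$\left(\frac{132}{I} + \frac{75}{30 - -33}\right) + K{\left(-16,-12 \right)} 288 = \left(\frac{132}{7} + \frac{75}{30 - -33}\right) + 0 \cdot 288 = \left(132 \cdot \frac{1}{7} + \frac{75}{30 + 33}\right) + 0 = \left(\frac{132}{7} + \frac{75}{63}\right) + 0 = \left(\frac{132}{7} + 75 \cdot \frac{1}{63}\right) + 0 = \left(\frac{132}{7} + \frac{25}{21}\right) + 0 = \frac{421}{21} + 0 = \frac{421}{21}$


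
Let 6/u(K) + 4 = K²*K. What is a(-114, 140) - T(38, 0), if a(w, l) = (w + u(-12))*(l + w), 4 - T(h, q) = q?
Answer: -1285183/433 ≈ -2968.1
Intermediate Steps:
T(h, q) = 4 - q
u(K) = 6/(-4 + K³) (u(K) = 6/(-4 + K²*K) = 6/(-4 + K³))
a(w, l) = (-3/866 + w)*(l + w) (a(w, l) = (w + 6/(-4 + (-12)³))*(l + w) = (w + 6/(-4 - 1728))*(l + w) = (w + 6/(-1732))*(l + w) = (w + 6*(-1/1732))*(l + w) = (w - 3/866)*(l + w) = (-3/866 + w)*(l + w))
a(-114, 140) - T(38, 0) = ((-114)² - 3/866*140 - 3/866*(-114) + 140*(-114)) - (4 - 1*0) = (12996 - 210/433 + 171/433 - 15960) - (4 + 0) = -1283451/433 - 1*4 = -1283451/433 - 4 = -1285183/433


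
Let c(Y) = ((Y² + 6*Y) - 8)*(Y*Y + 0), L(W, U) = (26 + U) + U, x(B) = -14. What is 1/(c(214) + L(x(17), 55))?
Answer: 1/2155709448 ≈ 4.6388e-10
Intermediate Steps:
L(W, U) = 26 + 2*U
c(Y) = Y²*(-8 + Y² + 6*Y) (c(Y) = (-8 + Y² + 6*Y)*(Y² + 0) = (-8 + Y² + 6*Y)*Y² = Y²*(-8 + Y² + 6*Y))
1/(c(214) + L(x(17), 55)) = 1/(214²*(-8 + 214² + 6*214) + (26 + 2*55)) = 1/(45796*(-8 + 45796 + 1284) + (26 + 110)) = 1/(45796*47072 + 136) = 1/(2155709312 + 136) = 1/2155709448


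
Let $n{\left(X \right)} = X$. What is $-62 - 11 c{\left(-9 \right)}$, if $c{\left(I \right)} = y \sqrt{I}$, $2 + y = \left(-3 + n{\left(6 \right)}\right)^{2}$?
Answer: $-62 - 231 i \approx -62.0 - 231.0 i$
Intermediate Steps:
$y = 7$ ($y = -2 + \left(-3 + 6\right)^{2} = -2 + 3^{2} = -2 + 9 = 7$)
$c{\left(I \right)} = 7 \sqrt{I}$
$-62 - 11 c{\left(-9 \right)} = -62 - 11 \cdot 7 \sqrt{-9} = -62 - 11 \cdot 7 \cdot 3 i = -62 - 11 \cdot 21 i = -62 - 231 i$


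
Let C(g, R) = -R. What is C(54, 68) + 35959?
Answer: 35891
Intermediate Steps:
C(54, 68) + 35959 = -1*68 + 35959 = -68 + 35959 = 35891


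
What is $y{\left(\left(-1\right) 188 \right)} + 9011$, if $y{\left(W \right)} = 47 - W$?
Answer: $9246$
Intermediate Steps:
$y{\left(\left(-1\right) 188 \right)} + 9011 = \left(47 - \left(-1\right) 188\right) + 9011 = \left(47 - -188\right) + 9011 = \left(47 + 188\right) + 9011 = 235 + 9011 = 9246$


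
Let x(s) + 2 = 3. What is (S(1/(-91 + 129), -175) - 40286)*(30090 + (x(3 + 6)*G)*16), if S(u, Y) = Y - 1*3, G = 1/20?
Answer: -6087970656/5 ≈ -1.2176e+9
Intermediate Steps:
x(s) = 1 (x(s) = -2 + 3 = 1)
G = 1/20 ≈ 0.050000
S(u, Y) = -3 + Y (S(u, Y) = Y - 3 = -3 + Y)
(S(1/(-91 + 129), -175) - 40286)*(30090 + (x(3 + 6)*G)*16) = ((-3 - 175) - 40286)*(30090 + (1*(1/20))*16) = (-178 - 40286)*(30090 + (1/20)*16) = -40464*(30090 + 4/5) = -40464*150454/5 = -6087970656/5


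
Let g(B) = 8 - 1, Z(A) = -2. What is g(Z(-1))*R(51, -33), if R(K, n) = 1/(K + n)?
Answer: 7/18 ≈ 0.38889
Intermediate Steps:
g(B) = 7
g(Z(-1))*R(51, -33) = 7/(51 - 33) = 7/18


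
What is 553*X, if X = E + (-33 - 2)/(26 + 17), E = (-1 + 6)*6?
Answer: 694015/43 ≈ 16140.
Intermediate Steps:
E = 30 (E = 5*6 = 30)
X = 1255/43 (X = 30 + (-33 - 2)/(26 + 17) = 30 - 35/43 = 1255/43 ≈ 29.186)
553*X = 553*(1255/43) = 694015/43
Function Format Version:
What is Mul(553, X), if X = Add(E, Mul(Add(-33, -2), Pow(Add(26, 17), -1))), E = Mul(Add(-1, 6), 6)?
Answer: Rational(694015, 43) ≈ 16140.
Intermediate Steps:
E = 30 (E = Mul(5, 6) = 30)
X = Rational(1255, 43) (X = Add(30, Mul(Add(-33, -2), Pow(Add(26, 17), -1))) = Add(30, Mul(-35, Pow(43, -1))) = Add(30, Mul(-35, Rational(1, 43))) = Add(30, Rational(-35, 43)) = Rational(1255, 43) ≈ 29.186)
Mul(553, X) = Mul(553, Rational(1255, 43)) = Rational(694015, 43)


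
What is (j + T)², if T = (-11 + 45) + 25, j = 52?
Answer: 12321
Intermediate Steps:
T = 59 (T = 34 + 25 = 59)
(j + T)² = (52 + 59)² = 111² = 12321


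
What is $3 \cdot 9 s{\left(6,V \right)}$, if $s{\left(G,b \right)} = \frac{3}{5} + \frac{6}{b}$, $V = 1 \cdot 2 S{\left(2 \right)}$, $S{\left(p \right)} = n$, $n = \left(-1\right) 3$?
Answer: $- \frac{54}{5} \approx -10.8$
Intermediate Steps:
$n = -3$
$S{\left(p \right)} = -3$
$V = -6$ ($V = 1 \cdot 2 \left(-3\right) = 2 \left(-3\right) = -6$)
$s{\left(G,b \right)} = \frac{3}{5} + \frac{6}{b}$ ($s{\left(G,b \right)} = 3 \cdot \frac{1}{5} + \frac{6}{b} = \frac{3}{5} + \frac{6}{b}$)
$3 \cdot 9 s{\left(6,V \right)} = 3 \cdot 9 \left(\frac{3}{5} + \frac{6}{-6}\right) = 27 \left(\frac{3}{5} + 6 \left(- \frac{1}{6}\right)\right) = 27 \left(\frac{3}{5} - 1\right) = 27 \left(- \frac{2}{5}\right) = - \frac{54}{5}$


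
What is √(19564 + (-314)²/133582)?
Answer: √87279033853802/66791 ≈ 139.87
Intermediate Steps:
√(19564 + (-314)²/133582) = √(19564 + 98596*(1/133582)) = √(19564 + 49298/66791) = √(1306748422/66791) = √87279033853802/66791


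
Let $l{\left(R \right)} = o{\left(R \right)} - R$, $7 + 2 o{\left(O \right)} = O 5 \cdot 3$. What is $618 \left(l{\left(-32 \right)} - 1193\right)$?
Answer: $-867981$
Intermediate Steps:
$o{\left(O \right)} = - \frac{7}{2} + \frac{15 O}{2}$ ($o{\left(O \right)} = - \frac{7}{2} + \frac{O 5 \cdot 3}{2} = - \frac{7}{2} + \frac{5 O 3}{2} = - \frac{7}{2} + \frac{15 O}{2}$)
$l{\left(R \right)} = - \frac{7}{2} + \frac{13 R}{2}$ ($l{\left(R \right)} = \left(- \frac{7}{2} + \frac{15 R}{2}\right) - R = - \frac{7}{2} + \frac{13 R}{2}$)
$618 \left(l{\left(-32 \right)} - 1193\right) = 618 \left(\left(- \frac{7}{2} + \frac{13}{2} \left(-32\right)\right) - 1193\right) = 618 \left(\left(- \frac{7}{2} - 208\right) - 1193\right) = 618 \left(- \frac{423}{2} - 1193\right) = 618 \left(- \frac{2809}{2}\right) = -867981$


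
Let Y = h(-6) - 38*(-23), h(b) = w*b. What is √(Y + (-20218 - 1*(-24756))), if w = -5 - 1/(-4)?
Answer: 3*√2418/2 ≈ 73.760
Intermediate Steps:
w = -19/4 (w = -5 - 1*(-¼) = -5 + ¼ = -19/4 ≈ -4.7500)
h(b) = -19*b/4
Y = 1805/2 (Y = -19/4*(-6) - 38*(-23) = 57/2 + 874 = 1805/2 ≈ 902.50)
√(Y + (-20218 - 1*(-24756))) = √(1805/2 + (-20218 - 1*(-24756))) = √(1805/2 + (-20218 + 24756)) = √(1805/2 + 4538) = √(10881/2) = 3*√2418/2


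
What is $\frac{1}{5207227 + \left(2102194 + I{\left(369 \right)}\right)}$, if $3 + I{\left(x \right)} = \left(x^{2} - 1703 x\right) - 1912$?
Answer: $\frac{1}{6815260} \approx 1.4673 \cdot 10^{-7}$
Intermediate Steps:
$I{\left(x \right)} = -1915 + x^{2} - 1703 x$ ($I{\left(x \right)} = -3 - \left(1912 - x^{2} + 1703 x\right) = -1915 + x^{2} - 1703 x$)
$\frac{1}{5207227 + \left(2102194 + I{\left(369 \right)}\right)} = \frac{1}{5207227 + \left(2102194 - \left(630322 - 136161\right)\right)} = \frac{1}{5207227 + \left(2102194 - 494161\right)} = \frac{1}{5207227 + 1608033} = \frac{1}{6815260}$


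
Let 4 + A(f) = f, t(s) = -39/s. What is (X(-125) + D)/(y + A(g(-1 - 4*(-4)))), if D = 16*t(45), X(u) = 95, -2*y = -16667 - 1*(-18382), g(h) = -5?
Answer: -2434/25995 ≈ -0.093633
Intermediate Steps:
A(f) = -4 + f
y = -1715/2 (y = -(-16667 - 1*(-18382))/2 = -(-16667 + 18382)/2 = -1/2*1715 = -1715/2 ≈ -857.50)
D = -208/15 (D = 16*(-39/45) = 16*(-39*1/45) = 16*(-13/15) = -208/15 ≈ -13.867)
(X(-125) + D)/(y + A(g(-1 - 4*(-4)))) = (95 - 208/15)/(-1715/2 + (-4 - 5)) = 1217/(15*(-1715/2 - 9)) = 1217/(15*(-1733/2)) = (1217/15)*(-2/1733) = -2434/25995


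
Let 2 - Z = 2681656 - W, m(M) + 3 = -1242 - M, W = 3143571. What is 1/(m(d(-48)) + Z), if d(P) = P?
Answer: 1/460720 ≈ 2.1705e-6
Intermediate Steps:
m(M) = -1245 - M (m(M) = -3 + (-1242 - M) = -1245 - M)
Z = 461917 (Z = 2 - (2681656 - 1*3143571) = 2 - (2681656 - 3143571) = 2 - 1*(-461915) = 2 + 461915 = 461917)
1/(m(d(-48)) + Z) = 1/((-1245 - 1*(-48)) + 461917) = 1/((-1245 + 48) + 461917) = 1/(-1197 + 461917) = 1/460720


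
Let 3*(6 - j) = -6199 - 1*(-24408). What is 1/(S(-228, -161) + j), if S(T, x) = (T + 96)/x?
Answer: -483/2928355 ≈ -0.00016494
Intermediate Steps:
S(T, x) = (96 + T)/x
j = -18191/3 (j = 6 - (-6199 - 1*(-24408))/3 = 6 - (-6199 + 24408)/3 = 6 - ⅓*18209 = 6 - 18209/3 = -18191/3 ≈ -6063.7)
1/(S(-228, -161) + j) = 1/((96 - 228)/(-161) - 18191/3) = 1/(-1/161*(-132) - 18191/3) = 1/(132/161 - 18191/3) = 1/(-2928355/483) = -483/2928355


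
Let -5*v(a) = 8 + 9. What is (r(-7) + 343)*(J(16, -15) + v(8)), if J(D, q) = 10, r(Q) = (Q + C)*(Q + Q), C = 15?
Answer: 7623/5 ≈ 1524.6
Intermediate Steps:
r(Q) = 2*Q*(15 + Q) (r(Q) = (Q + 15)*(Q + Q) = (15 + Q)*(2*Q) = 2*Q*(15 + Q))
v(a) = -17/5 (v(a) = -(8 + 9)/5 = -1/5*17 = -17/5)
(r(-7) + 343)*(J(16, -15) + v(8)) = (2*(-7)*(15 - 7) + 343)*(10 - 17/5) = (2*(-7)*8 + 343)*(33/5) = (-112 + 343)*(33/5) = 231*(33/5) = 7623/5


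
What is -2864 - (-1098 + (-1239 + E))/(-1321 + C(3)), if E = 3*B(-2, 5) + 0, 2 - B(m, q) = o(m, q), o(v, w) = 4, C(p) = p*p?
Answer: -3759911/1312 ≈ -2865.8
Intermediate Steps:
C(p) = p²
B(m, q) = -2 (B(m, q) = 2 - 1*4 = 2 - 4 = -2)
E = -6 (E = 3*(-2) + 0 = -6 + 0 = -6)
-2864 - (-1098 + (-1239 + E))/(-1321 + C(3)) = -2864 - (-1098 + (-1239 - 6))/(-1321 + 3²) = -2864 - (-1098 - 1245)/(-1321 + 9) = -2864 - (-2343)/(-1312) = -2864 - (-2343)*(-1)/1312 = -2864 - 1*2343/1312 = -2864 - 2343/1312 = -3759911/1312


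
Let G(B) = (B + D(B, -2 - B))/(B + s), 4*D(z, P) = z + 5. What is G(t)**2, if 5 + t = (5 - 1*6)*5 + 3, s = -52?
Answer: 225/13924 ≈ 0.016159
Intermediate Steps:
D(z, P) = 5/4 + z/4 (D(z, P) = (z + 5)/4 = (5 + z)/4 = 5/4 + z/4)
t = -7 (t = -5 + ((5 - 1*6)*5 + 3) = -5 + ((5 - 6)*5 + 3) = -5 + (-1*5 + 3) = -5 + (-5 + 3) = -5 - 2 = -7)
G(B) = (5/4 + 5*B/4)/(-52 + B) (G(B) = (B + (5/4 + B/4))/(B - 52) = (5/4 + 5*B/4)/(-52 + B))
G(t)**2 = (5*(1 - 7)/(4*(-52 - 7)))**2 = ((5/4)*(-6)/(-59))**2 = ((5/4)*(-1/59)*(-6))**2 = (15/118)**2 = 225/13924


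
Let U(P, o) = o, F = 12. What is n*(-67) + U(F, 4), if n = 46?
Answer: -3078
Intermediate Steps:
n*(-67) + U(F, 4) = 46*(-67) + 4 = -3082 + 4 = -3078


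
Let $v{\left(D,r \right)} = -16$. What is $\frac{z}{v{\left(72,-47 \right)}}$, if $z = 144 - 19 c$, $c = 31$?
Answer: $\frac{445}{16} \approx 27.813$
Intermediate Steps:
$z = -445$ ($z = 144 - 589 = -445$)
$\frac{z}{v{\left(72,-47 \right)}} = - \frac{445}{-16} = \left(-445\right) \left(- \frac{1}{16}\right) = \frac{445}{16}$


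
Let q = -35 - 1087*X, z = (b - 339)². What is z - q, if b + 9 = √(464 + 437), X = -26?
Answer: 93778 - 696*√901 ≈ 72886.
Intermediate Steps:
b = -9 + √901 (b = -9 + √(464 + 437) = -9 + √901 ≈ 21.017)
z = (-348 + √901)² (z = ((-9 + √901) - 339)² = (-348 + √901)² ≈ 1.0111e+5)
q = 28227 (q = -35 - 1087*(-26) = -35 + 28262 = 28227)
z - q = (348 - √901)² - 1*28227 = (348 - √901)² - 28227 = -28227 + (348 - √901)²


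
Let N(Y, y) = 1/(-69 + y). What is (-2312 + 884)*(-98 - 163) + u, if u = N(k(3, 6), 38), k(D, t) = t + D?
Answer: 11553947/31 ≈ 3.7271e+5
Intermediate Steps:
k(D, t) = D + t
u = -1/31 (u = 1/(-69 + 38) = 1/(-31) = -1/31 ≈ -0.032258)
(-2312 + 884)*(-98 - 163) + u = (-2312 + 884)*(-98 - 163) - 1/31 = -1428*(-261) - 1/31 = 372708 - 1/31 = 11553947/31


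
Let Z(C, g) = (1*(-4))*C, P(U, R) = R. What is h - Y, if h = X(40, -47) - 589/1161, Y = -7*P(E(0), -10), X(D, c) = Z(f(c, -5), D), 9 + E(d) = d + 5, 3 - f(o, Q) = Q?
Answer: -119011/1161 ≈ -102.51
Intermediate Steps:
f(o, Q) = 3 - Q
E(d) = -4 + d (E(d) = -9 + (d + 5) = -9 + (5 + d) = -4 + d)
Z(C, g) = -4*C
X(D, c) = -32 (X(D, c) = -4*(3 - 1*(-5)) = -4*(3 + 5) = -4*8 = -32)
Y = 70 (Y = -7*(-10) = 70)
h = -37741/1161 (h = -32 - 589/1161 = -37741/1161 ≈ -32.507)
h - Y = -37741/1161 - 1*70 = -37741/1161 - 70 = -119011/1161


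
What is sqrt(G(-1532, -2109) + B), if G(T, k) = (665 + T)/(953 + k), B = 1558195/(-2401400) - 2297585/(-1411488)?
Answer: sqrt(510135461272394930)/543196680 ≈ 1.3149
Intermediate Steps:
B = 82951176871/84738682080 (B = 1558195*(-1/2401400) - 2297585*(-1/1411488) = -311639/480280 + 2297585/1411488 = 82951176871/84738682080 ≈ 0.97891)
G(T, k) = (665 + T)/(953 + k)
sqrt(G(-1532, -2109) + B) = sqrt((665 - 1532)/(953 - 2109) + 82951176871/84738682080) = sqrt(-867/(-1156) + 82951176871/84738682080) = sqrt(-1/1156*(-867) + 82951176871/84738682080) = sqrt(3/4 + 82951176871/84738682080) = sqrt(146505188431/84738682080) = sqrt(510135461272394930)/543196680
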